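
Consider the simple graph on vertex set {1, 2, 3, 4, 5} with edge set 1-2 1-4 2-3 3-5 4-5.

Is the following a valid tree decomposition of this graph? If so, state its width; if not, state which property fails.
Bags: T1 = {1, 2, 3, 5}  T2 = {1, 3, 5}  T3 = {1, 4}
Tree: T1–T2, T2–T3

A tree decomposition must satisfy three properties: every vertex lies in some bag; for every edge, both endpoints lie together in some bag; and for every vertex, the bags containing it form a connected subtree. Here edge (5,4) lies in no bag, so the decomposition is invalid.

No — edge (5,4) lies in no bag.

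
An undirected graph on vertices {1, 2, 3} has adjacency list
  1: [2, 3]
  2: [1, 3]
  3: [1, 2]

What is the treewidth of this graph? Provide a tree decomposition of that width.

A single bag containing all 3 vertices is trivially a valid decomposition of width 2. On the other hand G contains the 3-clique {1, 2, 3}. A clique must lie in a single bag of any decomposition, so no decomposition can have width below 2. Combining the bounds, tw(G) = 2.

Treewidth 2.
One such decomposition:
Bags: B1 = {1, 2, 3}
Tree: (single bag)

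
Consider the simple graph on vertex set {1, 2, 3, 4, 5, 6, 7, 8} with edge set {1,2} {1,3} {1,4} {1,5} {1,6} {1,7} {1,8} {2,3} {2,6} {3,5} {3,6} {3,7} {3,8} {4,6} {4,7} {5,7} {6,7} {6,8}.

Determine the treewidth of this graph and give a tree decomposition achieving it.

Treewidth 3.
Bags: B1 = {1, 3, 6, 7}  B2 = {1, 3, 6, 8}  B3 = {1, 2, 3, 6}  B4 = {1, 3, 5, 7}  B5 = {1, 4, 6, 7}
Tree: B1–B2, B1–B3, B1–B4, B1–B5

The largest bag has 4 vertices, giving width 3; this decomposition certifies tw(G) ≤ 3. Conversely, {1, 3, 5, 7} is a clique of size 4, and the vertices of any clique must share a bag in every tree decomposition; so some bag has ≥ 4 vertices and tw(G) ≥ 3. Combining the bounds, tw(G) = 3.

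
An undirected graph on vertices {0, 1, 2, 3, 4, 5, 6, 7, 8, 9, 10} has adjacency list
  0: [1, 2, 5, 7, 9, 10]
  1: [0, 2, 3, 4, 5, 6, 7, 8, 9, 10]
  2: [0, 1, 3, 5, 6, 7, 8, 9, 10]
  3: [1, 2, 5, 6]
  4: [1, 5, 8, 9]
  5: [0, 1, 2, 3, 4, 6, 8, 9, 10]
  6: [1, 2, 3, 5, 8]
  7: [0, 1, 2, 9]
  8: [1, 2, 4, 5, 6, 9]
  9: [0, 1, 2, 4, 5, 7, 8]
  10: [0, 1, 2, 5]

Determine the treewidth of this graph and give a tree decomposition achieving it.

Every bag has size at most 5, so the width is 5 − 1 = 4 and tw(G) ≤ 4. For the lower bound, the 5 vertices {0, 1, 2, 5, 9} are pairwise adjacent, and any tree decomposition puts a clique entirely inside one bag — forcing width ≥ 4. Hence tw(G) = 4 exactly.

Treewidth 4.
One such decomposition:
Bags: B1 = {1, 2, 5, 8, 9}  B2 = {0, 1, 2, 5, 9}  B3 = {0, 1, 2, 5, 10}  B4 = {1, 2, 5, 6, 8}  B5 = {1, 4, 5, 8, 9}  B6 = {1, 2, 3, 5, 6}  B7 = {0, 1, 2, 7, 9}
Tree: B1–B2, B2–B3, B1–B4, B1–B5, B4–B6, B2–B7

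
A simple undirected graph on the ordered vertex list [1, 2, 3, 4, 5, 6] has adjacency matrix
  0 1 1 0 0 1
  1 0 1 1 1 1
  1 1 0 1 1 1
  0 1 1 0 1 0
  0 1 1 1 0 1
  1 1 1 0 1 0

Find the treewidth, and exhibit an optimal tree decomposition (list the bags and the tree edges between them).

Treewidth 3.
Bags: B1 = {2, 3, 5, 6}  B2 = {2, 3, 4, 5}  B3 = {1, 2, 3, 6}
Tree: B1–B2, B1–B3

Each bag holds 4 vertices, so the decomposition has width 3, which upper-bounds the treewidth. Conversely, {1, 2, 3, 6} is a clique of size 4, and the vertices of any clique must share a bag in every tree decomposition; so some bag has ≥ 4 vertices and tw(G) ≥ 3. The upper and lower bounds meet at 3, so that is the treewidth.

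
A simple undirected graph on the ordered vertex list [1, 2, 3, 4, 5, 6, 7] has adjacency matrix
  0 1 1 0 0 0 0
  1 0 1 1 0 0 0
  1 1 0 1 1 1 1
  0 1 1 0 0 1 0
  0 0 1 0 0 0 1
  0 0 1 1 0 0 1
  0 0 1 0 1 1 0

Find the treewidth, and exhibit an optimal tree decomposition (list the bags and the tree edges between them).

Every bag has size at most 3, so the width is 3 − 1 = 2 and tw(G) ≤ 2. Conversely, {1, 2, 3} is a clique of size 3, and the vertices of any clique must share a bag in every tree decomposition; so some bag has ≥ 3 vertices and tw(G) ≥ 2. Therefore the treewidth is 2.

Treewidth 2.
One optimal decomposition is:
Bags: B1 = {3, 4, 6}  B2 = {2, 3, 4}  B3 = {3, 6, 7}  B4 = {1, 2, 3}  B5 = {3, 5, 7}
Tree: B1–B2, B1–B3, B2–B4, B3–B5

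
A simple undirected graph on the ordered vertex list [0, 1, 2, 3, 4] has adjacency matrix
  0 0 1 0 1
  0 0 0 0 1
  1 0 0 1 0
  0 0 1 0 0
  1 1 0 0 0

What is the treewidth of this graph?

A width-1 tree decomposition is:
Bags: B1 = {1, 4}  B2 = {0, 4}  B3 = {0, 2}  B4 = {2, 3}
Tree: B1–B2, B2–B3, B3–B4
Each bag holds 2 vertices, so the decomposition has width 1, which upper-bounds the treewidth. Any graph with an edge has treewidth ≥ 1, and G has the edge 1–4. The upper and lower bounds meet at 1, so that is the treewidth.

1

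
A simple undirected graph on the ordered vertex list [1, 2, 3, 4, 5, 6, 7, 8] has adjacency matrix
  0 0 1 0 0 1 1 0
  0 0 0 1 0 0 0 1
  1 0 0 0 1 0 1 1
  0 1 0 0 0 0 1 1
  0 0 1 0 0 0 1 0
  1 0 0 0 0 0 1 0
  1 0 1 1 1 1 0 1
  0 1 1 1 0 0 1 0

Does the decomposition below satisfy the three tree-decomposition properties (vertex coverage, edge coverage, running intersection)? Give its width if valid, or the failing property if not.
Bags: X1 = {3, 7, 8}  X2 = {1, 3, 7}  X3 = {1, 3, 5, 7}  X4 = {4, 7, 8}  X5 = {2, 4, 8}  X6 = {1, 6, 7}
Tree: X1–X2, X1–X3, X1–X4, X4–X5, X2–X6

A tree decomposition must satisfy three properties: every vertex lies in some bag; for every edge, both endpoints lie together in some bag; and for every vertex, the bags containing it form a connected subtree. Here bags containing vertex 1 are not connected in the tree, so the decomposition is invalid.

No — bags containing vertex 1 are not connected in the tree.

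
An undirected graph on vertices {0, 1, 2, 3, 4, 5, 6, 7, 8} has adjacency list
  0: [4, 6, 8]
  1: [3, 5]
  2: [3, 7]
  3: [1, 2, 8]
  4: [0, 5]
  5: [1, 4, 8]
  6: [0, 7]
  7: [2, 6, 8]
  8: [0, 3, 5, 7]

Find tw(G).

3

A width-3 tree decomposition is:
Bags: B1 = {0, 4, 6, 7}  B2 = {0, 4, 7, 8}  B3 = {4, 5, 7, 8}  B4 = {2, 5, 7, 8}  B5 = {2, 3, 5, 8}  B6 = {1, 2, 3, 5}
Tree: B1–B2, B2–B3, B3–B4, B4–B5, B5–B6
The largest bag has 4 vertices, giving width 3; this decomposition certifies tw(G) ≤ 3. For the lower bound: the 4 vertex sets {0,4,6}, {7}, {8}, {1,2,3,5} are disjoint, each induces a connected subgraph, and every pair is joined by at least one edge of G. Contracting each set to a single vertex therefore yields K_{4} as a minor, and since treewidth is minor-monotone, tw(G) ≥ tw(K_{4}) = 3. Therefore the treewidth is 3.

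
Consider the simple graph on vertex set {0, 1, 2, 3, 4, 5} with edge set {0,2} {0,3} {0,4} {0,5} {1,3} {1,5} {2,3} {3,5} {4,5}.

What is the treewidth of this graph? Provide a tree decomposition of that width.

Each bag holds 3 vertices, so the decomposition has width 2, which upper-bounds the treewidth. Conversely, {0, 2, 3} is a clique of size 3, and the vertices of any clique must share a bag in every tree decomposition; so some bag has ≥ 3 vertices and tw(G) ≥ 2. Therefore the treewidth is 2.

Treewidth 2.
One optimal decomposition is:
Bags: B1 = {0, 3, 5}  B2 = {1, 3, 5}  B3 = {0, 2, 3}  B4 = {0, 4, 5}
Tree: B1–B2, B1–B3, B1–B4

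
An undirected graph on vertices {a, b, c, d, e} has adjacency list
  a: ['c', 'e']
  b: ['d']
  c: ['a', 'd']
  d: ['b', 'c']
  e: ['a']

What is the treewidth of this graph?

1

A width-1 tree decomposition is:
Bags: B1 = {a, e}  B2 = {a, c}  B3 = {c, d}  B4 = {b, d}
Tree: B1–B2, B2–B3, B3–B4
Every bag has size at most 2, so the width is 2 − 1 = 1 and tw(G) ≤ 1. Any graph with an edge has treewidth ≥ 1, and G has the edge e–a. Therefore the treewidth is 1.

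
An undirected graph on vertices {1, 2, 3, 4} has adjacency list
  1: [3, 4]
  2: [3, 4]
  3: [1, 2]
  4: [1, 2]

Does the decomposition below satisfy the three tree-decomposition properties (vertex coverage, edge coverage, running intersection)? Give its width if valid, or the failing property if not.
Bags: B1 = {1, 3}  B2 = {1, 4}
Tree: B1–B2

A tree decomposition must satisfy three properties: every vertex lies in some bag; for every edge, both endpoints lie together in some bag; and for every vertex, the bags containing it form a connected subtree. Here vertex 2 appears in no bag, so the decomposition is invalid.

No — vertex 2 appears in no bag.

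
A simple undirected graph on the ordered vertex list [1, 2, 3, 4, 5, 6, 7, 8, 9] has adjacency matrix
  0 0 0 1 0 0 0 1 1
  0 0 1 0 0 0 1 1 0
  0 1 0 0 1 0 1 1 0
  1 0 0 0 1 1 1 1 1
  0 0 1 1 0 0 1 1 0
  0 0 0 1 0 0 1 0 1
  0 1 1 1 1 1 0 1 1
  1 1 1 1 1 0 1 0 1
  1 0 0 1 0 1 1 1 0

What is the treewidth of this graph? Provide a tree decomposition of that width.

Treewidth 3.
One optimal decomposition is:
Bags: B1 = {4, 7, 8, 9}  B2 = {4, 5, 7, 8}  B3 = {1, 4, 8, 9}  B4 = {3, 5, 7, 8}  B5 = {4, 6, 7, 9}  B6 = {2, 3, 7, 8}
Tree: B1–B2, B1–B3, B2–B4, B1–B5, B4–B6

Each bag holds 4 vertices, so the decomposition has width 3, which upper-bounds the treewidth. For the lower bound, the 4 vertices {1, 4, 8, 9} are pairwise adjacent, and any tree decomposition puts a clique entirely inside one bag — forcing width ≥ 3. Hence tw(G) = 3 exactly.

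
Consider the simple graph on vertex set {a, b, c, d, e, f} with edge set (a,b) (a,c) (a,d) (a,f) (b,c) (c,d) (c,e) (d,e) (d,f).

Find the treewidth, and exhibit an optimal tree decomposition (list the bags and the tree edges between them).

Each bag holds 3 vertices, so the decomposition has width 2, which upper-bounds the treewidth. Conversely, {c, d, e} is a clique of size 3, and the vertices of any clique must share a bag in every tree decomposition; so some bag has ≥ 3 vertices and tw(G) ≥ 2. The upper and lower bounds meet at 2, so that is the treewidth.

Treewidth 2.
One optimal decomposition is:
Bags: B1 = {a, c, d}  B2 = {c, d, e}  B3 = {a, b, c}  B4 = {a, d, f}
Tree: B1–B2, B1–B3, B1–B4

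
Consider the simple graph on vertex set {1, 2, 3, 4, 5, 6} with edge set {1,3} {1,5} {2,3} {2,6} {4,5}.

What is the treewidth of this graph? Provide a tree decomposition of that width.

Each bag holds 2 vertices, so the decomposition has width 1, which upper-bounds the treewidth. Since G has at least one edge (e.g. 6–2), it is not an edgeless graph, so tw(G) ≥ 1. Therefore the treewidth is 1.

Treewidth 1.
Bags: B1 = {2, 6}  B2 = {2, 3}  B3 = {1, 3}  B4 = {1, 5}  B5 = {4, 5}
Tree: B1–B2, B2–B3, B3–B4, B4–B5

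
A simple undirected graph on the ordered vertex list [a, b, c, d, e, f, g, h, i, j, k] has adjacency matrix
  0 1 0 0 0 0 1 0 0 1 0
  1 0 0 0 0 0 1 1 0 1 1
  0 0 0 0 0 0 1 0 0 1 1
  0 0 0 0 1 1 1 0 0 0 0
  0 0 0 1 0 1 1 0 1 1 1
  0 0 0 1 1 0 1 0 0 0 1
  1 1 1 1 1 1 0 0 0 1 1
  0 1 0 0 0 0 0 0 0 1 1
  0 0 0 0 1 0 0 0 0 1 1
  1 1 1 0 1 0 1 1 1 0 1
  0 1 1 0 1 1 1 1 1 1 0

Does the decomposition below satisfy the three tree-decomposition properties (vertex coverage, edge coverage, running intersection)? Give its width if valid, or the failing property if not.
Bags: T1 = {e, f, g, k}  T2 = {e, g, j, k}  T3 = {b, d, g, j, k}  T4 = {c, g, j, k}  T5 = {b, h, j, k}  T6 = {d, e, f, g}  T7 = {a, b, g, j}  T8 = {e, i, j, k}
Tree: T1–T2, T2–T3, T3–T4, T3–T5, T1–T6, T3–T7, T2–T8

A tree decomposition must satisfy three properties: every vertex lies in some bag; for every edge, both endpoints lie together in some bag; and for every vertex, the bags containing it form a connected subtree. Here bags containing vertex d are not connected in the tree, so the decomposition is invalid.

No — bags containing vertex d are not connected in the tree.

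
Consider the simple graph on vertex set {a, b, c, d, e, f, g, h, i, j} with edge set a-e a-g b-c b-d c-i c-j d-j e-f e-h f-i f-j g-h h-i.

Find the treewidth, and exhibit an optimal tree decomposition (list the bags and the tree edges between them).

Treewidth 2.
One optimal decomposition is:
Bags: B1 = {b, c, d}  B2 = {c, d, j}  B3 = {c, i, j}  B4 = {f, i, j}  B5 = {f, h, i}  B6 = {e, f, h}  B7 = {e, g, h}  B8 = {a, e, g}
Tree: B1–B2, B2–B3, B3–B4, B4–B5, B5–B6, B6–B7, B7–B8

Each bag holds 3 vertices, so the decomposition has width 2, which upper-bounds the treewidth. For the lower bound, G contains the cycle b–d–j–c–b, so G is not a forest; only forests have treewidth ≤ 1, hence tw(G) ≥ 2. Therefore the treewidth is 2.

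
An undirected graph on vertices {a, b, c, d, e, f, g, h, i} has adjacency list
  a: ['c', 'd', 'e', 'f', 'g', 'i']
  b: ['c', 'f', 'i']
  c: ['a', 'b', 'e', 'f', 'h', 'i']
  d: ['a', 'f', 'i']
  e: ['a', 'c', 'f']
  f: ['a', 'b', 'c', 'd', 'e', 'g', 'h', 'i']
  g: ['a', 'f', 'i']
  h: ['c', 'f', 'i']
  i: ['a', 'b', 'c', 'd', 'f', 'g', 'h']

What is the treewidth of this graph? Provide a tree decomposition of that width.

The largest bag has 4 vertices, giving width 3; this decomposition certifies tw(G) ≤ 3. Conversely, {a, c, e, f} is a clique of size 4, and the vertices of any clique must share a bag in every tree decomposition; so some bag has ≥ 4 vertices and tw(G) ≥ 3. Therefore the treewidth is 3.

Treewidth 3.
One such decomposition:
Bags: B1 = {c, f, h, i}  B2 = {a, c, f, i}  B3 = {a, f, g, i}  B4 = {a, d, f, i}  B5 = {a, c, e, f}  B6 = {b, c, f, i}
Tree: B1–B2, B2–B3, B2–B4, B2–B5, B2–B6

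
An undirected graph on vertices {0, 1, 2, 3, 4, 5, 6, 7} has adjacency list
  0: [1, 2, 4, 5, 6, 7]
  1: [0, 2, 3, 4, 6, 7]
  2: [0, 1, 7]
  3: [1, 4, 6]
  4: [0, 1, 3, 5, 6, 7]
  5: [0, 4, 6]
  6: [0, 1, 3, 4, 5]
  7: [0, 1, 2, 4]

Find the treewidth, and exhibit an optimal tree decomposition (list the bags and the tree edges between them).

Treewidth 3.
One such decomposition:
Bags: B1 = {1, 3, 4, 6}  B2 = {0, 1, 4, 6}  B3 = {0, 1, 4, 7}  B4 = {0, 1, 2, 7}  B5 = {0, 4, 5, 6}
Tree: B1–B2, B2–B3, B3–B4, B2–B5

The largest bag has 4 vertices, giving width 3; this decomposition certifies tw(G) ≤ 3. On the other hand G contains the 4-clique {0, 1, 2, 7}. A clique must lie in a single bag of any decomposition, so no decomposition can have width below 3. Hence tw(G) = 3 exactly.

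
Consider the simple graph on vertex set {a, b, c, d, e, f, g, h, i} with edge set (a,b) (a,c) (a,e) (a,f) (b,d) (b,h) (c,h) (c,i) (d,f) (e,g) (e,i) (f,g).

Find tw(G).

3

A width-3 tree decomposition is:
Bags: B1 = {b, d, f, g}  B2 = {a, b, f, g}  B3 = {a, b, e, g}  B4 = {a, b, e, h}  B5 = {a, c, e, h}  B6 = {c, e, h, i}
Tree: B1–B2, B2–B3, B3–B4, B4–B5, B5–B6
Every bag has size at most 4, so the width is 4 − 1 = 3 and tw(G) ≤ 3. For the lower bound: the 4 vertex sets {d,f,g}, {b}, {a}, {c,e,h,i} are disjoint, each induces a connected subgraph, and every pair is joined by at least one edge of G. Contracting each set to a single vertex therefore yields K_{4} as a minor, and since treewidth is minor-monotone, tw(G) ≥ tw(K_{4}) = 3. Combining the bounds, tw(G) = 3.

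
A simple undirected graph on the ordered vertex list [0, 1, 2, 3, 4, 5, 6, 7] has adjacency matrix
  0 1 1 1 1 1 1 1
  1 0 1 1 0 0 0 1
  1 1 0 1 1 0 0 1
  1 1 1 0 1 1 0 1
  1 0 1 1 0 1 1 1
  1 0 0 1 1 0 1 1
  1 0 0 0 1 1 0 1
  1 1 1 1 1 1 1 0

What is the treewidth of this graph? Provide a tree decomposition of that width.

Treewidth 4.
One such decomposition:
Bags: B1 = {0, 1, 2, 3, 7}  B2 = {0, 2, 3, 4, 7}  B3 = {0, 3, 4, 5, 7}  B4 = {0, 4, 5, 6, 7}
Tree: B1–B2, B2–B3, B3–B4

Each bag holds 5 vertices, so the decomposition has width 4, which upper-bounds the treewidth. On the other hand G contains the 5-clique {0, 1, 2, 3, 7}. A clique must lie in a single bag of any decomposition, so no decomposition can have width below 4. Hence tw(G) = 4 exactly.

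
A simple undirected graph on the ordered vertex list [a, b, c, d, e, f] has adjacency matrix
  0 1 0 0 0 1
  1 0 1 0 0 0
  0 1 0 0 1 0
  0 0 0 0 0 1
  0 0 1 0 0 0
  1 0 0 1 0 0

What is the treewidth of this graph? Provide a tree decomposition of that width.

Every bag has size at most 2, so the width is 2 − 1 = 1 and tw(G) ≤ 1. Since G has at least one edge (e.g. d–f), it is not an edgeless graph, so tw(G) ≥ 1. The upper and lower bounds meet at 1, so that is the treewidth.

Treewidth 1.
One such decomposition:
Bags: B1 = {d, f}  B2 = {a, f}  B3 = {a, b}  B4 = {b, c}  B5 = {c, e}
Tree: B1–B2, B2–B3, B3–B4, B4–B5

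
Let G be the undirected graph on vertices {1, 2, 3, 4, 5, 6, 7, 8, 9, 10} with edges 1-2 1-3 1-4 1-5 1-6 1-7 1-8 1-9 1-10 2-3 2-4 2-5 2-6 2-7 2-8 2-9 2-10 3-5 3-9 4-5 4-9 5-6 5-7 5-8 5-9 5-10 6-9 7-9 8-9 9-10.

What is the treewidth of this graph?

A width-4 tree decomposition is:
Bags: B1 = {1, 2, 5, 7, 9}  B2 = {1, 2, 5, 6, 9}  B3 = {1, 2, 5, 9, 10}  B4 = {1, 2, 3, 5, 9}  B5 = {1, 2, 4, 5, 9}  B6 = {1, 2, 5, 8, 9}
Tree: B1–B2, B2–B3, B1–B4, B4–B5, B2–B6
The largest bag has 5 vertices, giving width 4; this decomposition certifies tw(G) ≤ 4. On the other hand G contains the 5-clique {1, 2, 3, 5, 9}. A clique must lie in a single bag of any decomposition, so no decomposition can have width below 4. Therefore the treewidth is 4.

4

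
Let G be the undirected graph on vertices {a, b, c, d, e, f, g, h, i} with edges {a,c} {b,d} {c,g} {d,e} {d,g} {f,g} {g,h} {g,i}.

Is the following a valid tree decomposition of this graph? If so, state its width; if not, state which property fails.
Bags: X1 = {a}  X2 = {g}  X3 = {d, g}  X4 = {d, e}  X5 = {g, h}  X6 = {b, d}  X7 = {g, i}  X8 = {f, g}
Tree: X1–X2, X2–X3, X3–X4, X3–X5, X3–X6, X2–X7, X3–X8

No — vertex c appears in no bag.

A tree decomposition must satisfy three properties: every vertex lies in some bag; for every edge, both endpoints lie together in some bag; and for every vertex, the bags containing it form a connected subtree. Here vertex c appears in no bag, so the decomposition is invalid.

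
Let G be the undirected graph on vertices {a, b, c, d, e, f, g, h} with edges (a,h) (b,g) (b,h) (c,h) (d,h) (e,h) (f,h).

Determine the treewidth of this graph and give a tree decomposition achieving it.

Treewidth 1.
One optimal decomposition is:
Bags: B1 = {f, h}  B2 = {b, h}  B3 = {c, h}  B4 = {a, h}  B5 = {b, g}  B6 = {d, h}  B7 = {e, h}
Tree: B1–B2, B2–B3, B1–B4, B2–B5, B4–B6, B6–B7

The largest bag has 2 vertices, giving width 1; this decomposition certifies tw(G) ≤ 1. G has an edge, so its treewidth is at least 1. Combining the bounds, tw(G) = 1.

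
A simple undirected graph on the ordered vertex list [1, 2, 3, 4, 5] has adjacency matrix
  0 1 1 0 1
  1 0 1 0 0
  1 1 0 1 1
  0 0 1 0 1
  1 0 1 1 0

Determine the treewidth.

A width-2 tree decomposition is:
Bags: B1 = {3, 4, 5}  B2 = {1, 3, 5}  B3 = {1, 2, 3}
Tree: B1–B2, B2–B3
Every bag has size at most 3, so the width is 3 − 1 = 2 and tw(G) ≤ 2. Conversely, {1, 2, 3} is a clique of size 3, and the vertices of any clique must share a bag in every tree decomposition; so some bag has ≥ 3 vertices and tw(G) ≥ 2. The upper and lower bounds meet at 2, so that is the treewidth.

2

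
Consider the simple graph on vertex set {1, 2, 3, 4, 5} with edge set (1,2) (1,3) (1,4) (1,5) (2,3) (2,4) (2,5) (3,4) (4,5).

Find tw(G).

A width-3 tree decomposition is:
Bags: B1 = {1, 2, 4, 5}  B2 = {1, 2, 3, 4}
Tree: B1–B2
Each bag holds 4 vertices, so the decomposition has width 3, which upper-bounds the treewidth. Conversely, {1, 2, 3, 4} is a clique of size 4, and the vertices of any clique must share a bag in every tree decomposition; so some bag has ≥ 4 vertices and tw(G) ≥ 3. Therefore the treewidth is 3.

3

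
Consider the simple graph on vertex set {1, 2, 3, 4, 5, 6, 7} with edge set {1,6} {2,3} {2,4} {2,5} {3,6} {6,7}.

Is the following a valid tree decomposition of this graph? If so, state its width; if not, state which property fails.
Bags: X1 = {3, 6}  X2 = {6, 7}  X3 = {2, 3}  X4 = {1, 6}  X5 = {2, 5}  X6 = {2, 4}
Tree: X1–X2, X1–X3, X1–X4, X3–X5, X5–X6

Yes; width 1.

Checking the three conditions: (i) the bags cover all of {1, 2, 3, 4, 5, 6, 7}; (ii) for each edge, some bag contains both endpoints; (iii) the bags containing any fixed vertex form a subtree. All hold, so the decomposition is valid with width 2 − 1 = 1.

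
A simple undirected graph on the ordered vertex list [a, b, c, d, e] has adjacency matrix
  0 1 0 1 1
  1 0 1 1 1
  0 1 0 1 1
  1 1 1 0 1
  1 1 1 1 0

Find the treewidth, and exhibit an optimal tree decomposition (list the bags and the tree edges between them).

Treewidth 3.
One such decomposition:
Bags: B1 = {a, b, d, e}  B2 = {b, c, d, e}
Tree: B1–B2

Every bag has size at most 4, so the width is 4 − 1 = 3 and tw(G) ≤ 3. For the lower bound, the 4 vertices {b, c, d, e} are pairwise adjacent, and any tree decomposition puts a clique entirely inside one bag — forcing width ≥ 3. The upper and lower bounds meet at 3, so that is the treewidth.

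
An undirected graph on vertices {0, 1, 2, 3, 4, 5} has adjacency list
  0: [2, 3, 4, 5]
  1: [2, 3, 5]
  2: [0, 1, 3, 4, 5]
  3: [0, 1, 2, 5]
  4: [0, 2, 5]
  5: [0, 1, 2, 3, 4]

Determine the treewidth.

3

A width-3 tree decomposition is:
Bags: B1 = {0, 2, 3, 5}  B2 = {1, 2, 3, 5}  B3 = {0, 2, 4, 5}
Tree: B1–B2, B1–B3
Every bag has size at most 4, so the width is 4 − 1 = 3 and tw(G) ≤ 3. For the lower bound, the 4 vertices {0, 2, 3, 5} are pairwise adjacent, and any tree decomposition puts a clique entirely inside one bag — forcing width ≥ 3. Therefore the treewidth is 3.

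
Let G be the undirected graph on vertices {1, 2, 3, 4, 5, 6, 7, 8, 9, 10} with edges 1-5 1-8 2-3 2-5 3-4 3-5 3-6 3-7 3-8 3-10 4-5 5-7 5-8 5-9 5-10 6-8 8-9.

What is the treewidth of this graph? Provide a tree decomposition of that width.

Treewidth 2.
Bags: B1 = {3, 5, 10}  B2 = {2, 3, 5}  B3 = {3, 5, 8}  B4 = {1, 5, 8}  B5 = {3, 4, 5}  B6 = {3, 5, 7}  B7 = {3, 6, 8}  B8 = {5, 8, 9}
Tree: B1–B2, B1–B3, B3–B4, B3–B5, B3–B6, B3–B7, B4–B8

The largest bag has 3 vertices, giving width 2; this decomposition certifies tw(G) ≤ 2. Conversely, {1, 5, 8} is a clique of size 3, and the vertices of any clique must share a bag in every tree decomposition; so some bag has ≥ 3 vertices and tw(G) ≥ 2. Therefore the treewidth is 2.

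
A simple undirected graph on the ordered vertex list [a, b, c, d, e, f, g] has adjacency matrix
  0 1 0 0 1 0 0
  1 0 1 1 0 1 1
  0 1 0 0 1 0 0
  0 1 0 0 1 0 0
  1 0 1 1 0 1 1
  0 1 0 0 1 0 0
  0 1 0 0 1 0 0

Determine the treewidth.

2

A width-2 tree decomposition is:
Bags: B1 = {b, d, e}  B2 = {b, e, g}  B3 = {b, e, f}  B4 = {b, c, e}  B5 = {a, b, e}
Tree: B1–B2, B2–B3, B3–B4, B4–B5
Each bag holds 3 vertices, so the decomposition has width 2, which upper-bounds the treewidth. The edges b–d–e–g–b form a cycle, so G is not a tree and its treewidth is at least 2. Therefore the treewidth is 2.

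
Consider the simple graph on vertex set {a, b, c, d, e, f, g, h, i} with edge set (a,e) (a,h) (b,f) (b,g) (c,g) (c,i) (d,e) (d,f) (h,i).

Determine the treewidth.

A width-2 tree decomposition is:
Bags: B1 = {b, f, g}  B2 = {d, f, g}  B3 = {d, e, g}  B4 = {a, e, g}  B5 = {a, g, h}  B6 = {g, h, i}  B7 = {c, g, i}
Tree: B1–B2, B2–B3, B3–B4, B4–B5, B5–B6, B6–B7
Each bag holds 3 vertices, so the decomposition has width 2, which upper-bounds the treewidth. For the lower bound, G contains the cycle g–b–f–d–e–a–h–i–c–g, so G is not a forest; only forests have treewidth ≤ 1, hence tw(G) ≥ 2. Hence tw(G) = 2 exactly.

2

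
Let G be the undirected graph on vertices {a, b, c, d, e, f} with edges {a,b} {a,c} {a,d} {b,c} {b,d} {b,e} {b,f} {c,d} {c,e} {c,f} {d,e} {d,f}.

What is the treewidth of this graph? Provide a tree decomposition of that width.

Treewidth 3.
Bags: B1 = {b, c, d, f}  B2 = {a, b, c, d}  B3 = {b, c, d, e}
Tree: B1–B2, B2–B3

Every bag has size at most 4, so the width is 4 − 1 = 3 and tw(G) ≤ 3. Conversely, {b, c, d, e} is a clique of size 4, and the vertices of any clique must share a bag in every tree decomposition; so some bag has ≥ 4 vertices and tw(G) ≥ 3. Hence tw(G) = 3 exactly.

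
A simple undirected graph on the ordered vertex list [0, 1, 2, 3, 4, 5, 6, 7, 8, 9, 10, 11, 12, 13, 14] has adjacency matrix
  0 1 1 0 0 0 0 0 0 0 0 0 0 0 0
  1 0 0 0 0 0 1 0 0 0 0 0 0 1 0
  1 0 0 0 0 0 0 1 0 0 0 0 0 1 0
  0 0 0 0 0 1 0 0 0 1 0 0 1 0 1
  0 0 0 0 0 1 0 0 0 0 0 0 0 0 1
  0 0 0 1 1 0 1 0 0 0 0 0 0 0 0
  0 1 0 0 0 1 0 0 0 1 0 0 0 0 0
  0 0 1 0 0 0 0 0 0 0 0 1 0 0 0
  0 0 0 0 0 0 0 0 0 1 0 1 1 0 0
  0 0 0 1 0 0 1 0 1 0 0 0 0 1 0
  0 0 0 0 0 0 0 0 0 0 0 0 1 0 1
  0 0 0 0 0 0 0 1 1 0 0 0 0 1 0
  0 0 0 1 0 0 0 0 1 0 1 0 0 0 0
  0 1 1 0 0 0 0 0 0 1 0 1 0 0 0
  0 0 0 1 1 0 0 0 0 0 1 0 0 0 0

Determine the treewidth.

3

A width-3 tree decomposition is:
Bags: B1 = {4, 10, 12, 14}  B2 = {3, 4, 12, 14}  B3 = {3, 4, 5, 12}  B4 = {3, 5, 8, 12}  B5 = {3, 5, 8, 9}  B6 = {5, 6, 8, 9}  B7 = {6, 8, 9, 11}  B8 = {6, 9, 11, 13}  B9 = {1, 6, 11, 13}  B10 = {1, 7, 11, 13}  B11 = {1, 2, 7, 13}  B12 = {0, 1, 2, 7}
Tree: B1–B2, B2–B3, B3–B4, B4–B5, B5–B6, B6–B7, B7–B8, B8–B9, B9–B10, B10–B11, B11–B12
Each bag holds 4 vertices, so the decomposition has width 3, which upper-bounds the treewidth. For the lower bound: the 4 vertex sets {4,10,14}, {12}, {3}, {5,6,8,9} are disjoint, each induces a connected subgraph, and every pair is joined by at least one edge of G. Contracting each set to a single vertex therefore yields K_{4} as a minor, and since treewidth is minor-monotone, tw(G) ≥ tw(K_{4}) = 3. The upper and lower bounds meet at 3, so that is the treewidth.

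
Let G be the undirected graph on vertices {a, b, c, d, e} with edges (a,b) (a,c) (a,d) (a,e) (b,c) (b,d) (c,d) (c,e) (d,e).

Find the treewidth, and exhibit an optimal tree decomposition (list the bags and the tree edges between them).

Every bag has size at most 4, so the width is 4 − 1 = 3 and tw(G) ≤ 3. Conversely, {a, c, d, e} is a clique of size 4, and the vertices of any clique must share a bag in every tree decomposition; so some bag has ≥ 4 vertices and tw(G) ≥ 3. The upper and lower bounds meet at 3, so that is the treewidth.

Treewidth 3.
One such decomposition:
Bags: B1 = {a, c, d, e}  B2 = {a, b, c, d}
Tree: B1–B2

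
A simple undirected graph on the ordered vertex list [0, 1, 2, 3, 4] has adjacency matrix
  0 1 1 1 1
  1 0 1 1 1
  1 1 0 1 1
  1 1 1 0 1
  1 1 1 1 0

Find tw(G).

A width-4 tree decomposition is:
Bags: B1 = {0, 1, 2, 3, 4}
Tree: (single bag)
A single bag containing all 5 vertices is trivially a valid decomposition of width 4. Conversely, {0, 1, 2, 3, 4} is a clique of size 5, and the vertices of any clique must share a bag in every tree decomposition; so some bag has ≥ 5 vertices and tw(G) ≥ 4. Therefore the treewidth is 4.

4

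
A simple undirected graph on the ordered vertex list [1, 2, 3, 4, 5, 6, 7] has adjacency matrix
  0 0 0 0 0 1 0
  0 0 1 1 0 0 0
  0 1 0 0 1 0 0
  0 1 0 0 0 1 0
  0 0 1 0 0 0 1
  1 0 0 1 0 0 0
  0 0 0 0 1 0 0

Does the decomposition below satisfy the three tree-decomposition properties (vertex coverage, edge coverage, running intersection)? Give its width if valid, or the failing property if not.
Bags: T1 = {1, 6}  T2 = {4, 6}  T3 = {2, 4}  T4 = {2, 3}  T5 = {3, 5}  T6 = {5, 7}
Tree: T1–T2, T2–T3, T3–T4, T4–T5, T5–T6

Yes; width 1.

Every vertex of G appears in some bag (union = {1, 2, 3, 4, 5, 6, 7}); every edge is covered by a bag; and for each vertex v the set of bags containing v is connected in the bag tree. The decomposition is therefore valid. The largest bag has 2 vertices, so the width is 1.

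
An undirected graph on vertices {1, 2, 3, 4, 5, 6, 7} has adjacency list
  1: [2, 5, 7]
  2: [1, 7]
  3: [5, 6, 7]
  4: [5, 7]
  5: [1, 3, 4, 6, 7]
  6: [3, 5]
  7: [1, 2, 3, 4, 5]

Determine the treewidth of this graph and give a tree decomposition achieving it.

Every bag has size at most 3, so the width is 3 − 1 = 2 and tw(G) ≤ 2. On the other hand G contains the 3-clique {1, 2, 7}. A clique must lie in a single bag of any decomposition, so no decomposition can have width below 2. The upper and lower bounds meet at 2, so that is the treewidth.

Treewidth 2.
One optimal decomposition is:
Bags: B1 = {1, 2, 7}  B2 = {1, 5, 7}  B3 = {3, 5, 7}  B4 = {3, 5, 6}  B5 = {4, 5, 7}
Tree: B1–B2, B2–B3, B3–B4, B3–B5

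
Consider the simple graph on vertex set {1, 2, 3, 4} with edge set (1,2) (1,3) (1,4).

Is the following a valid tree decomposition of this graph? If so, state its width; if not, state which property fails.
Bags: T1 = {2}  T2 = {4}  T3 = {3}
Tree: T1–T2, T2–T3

A tree decomposition must satisfy three properties: every vertex lies in some bag; for every edge, both endpoints lie together in some bag; and for every vertex, the bags containing it form a connected subtree. Here vertex 1 appears in no bag, so the decomposition is invalid.

No — vertex 1 appears in no bag.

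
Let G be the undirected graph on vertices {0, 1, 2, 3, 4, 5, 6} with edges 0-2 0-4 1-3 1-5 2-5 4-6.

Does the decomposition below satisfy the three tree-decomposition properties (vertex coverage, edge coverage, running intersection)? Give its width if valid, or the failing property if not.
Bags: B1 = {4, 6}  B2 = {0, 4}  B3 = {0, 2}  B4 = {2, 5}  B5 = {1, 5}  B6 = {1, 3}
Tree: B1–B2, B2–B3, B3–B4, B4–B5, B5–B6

Vertex coverage: the bags together contain {0, 1, 2, 3, 4, 5, 6}, the full vertex set. Edge coverage: each edge of G has both endpoints in at least one bag. Running intersection: for every vertex, the bags containing it form a connected subtree. All three properties hold, so this is a valid tree decomposition of width max|bag| − 1 = 1, and hence tw(G) ≤ 1.

Yes; width 1.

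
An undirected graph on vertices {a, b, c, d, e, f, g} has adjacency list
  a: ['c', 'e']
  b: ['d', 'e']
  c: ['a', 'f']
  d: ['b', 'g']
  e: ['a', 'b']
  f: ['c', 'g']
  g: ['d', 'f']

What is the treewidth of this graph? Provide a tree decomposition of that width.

Every bag has size at most 3, so the width is 3 − 1 = 2 and tw(G) ≤ 2. Since b–d–g–f–c–a–e–b is a cycle in G, G is not acyclic. Forests are exactly the graphs of treewidth ≤ 1, so tw(G) ≥ 2. Therefore the treewidth is 2.

Treewidth 2.
One optimal decomposition is:
Bags: B1 = {b, d, g}  B2 = {b, f, g}  B3 = {b, c, f}  B4 = {a, b, c}  B5 = {a, b, e}
Tree: B1–B2, B2–B3, B3–B4, B4–B5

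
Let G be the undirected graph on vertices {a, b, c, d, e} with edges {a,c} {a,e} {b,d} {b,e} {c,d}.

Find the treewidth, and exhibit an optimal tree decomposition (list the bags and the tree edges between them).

Treewidth 2.
Bags: B1 = {b, c, d}  B2 = {a, b, c}  B3 = {a, b, e}
Tree: B1–B2, B2–B3

Every bag has size at most 3, so the width is 3 − 1 = 2 and tw(G) ≤ 2. The edges b–d–c–a–e–b form a cycle, so G is not a tree and its treewidth is at least 2. The upper and lower bounds meet at 2, so that is the treewidth.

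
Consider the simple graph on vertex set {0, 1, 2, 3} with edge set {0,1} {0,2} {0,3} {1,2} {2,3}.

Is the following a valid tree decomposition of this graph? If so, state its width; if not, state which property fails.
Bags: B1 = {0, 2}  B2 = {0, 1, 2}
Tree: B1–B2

A tree decomposition must satisfy three properties: every vertex lies in some bag; for every edge, both endpoints lie together in some bag; and for every vertex, the bags containing it form a connected subtree. Here vertex 3 appears in no bag, so the decomposition is invalid.

No — vertex 3 appears in no bag.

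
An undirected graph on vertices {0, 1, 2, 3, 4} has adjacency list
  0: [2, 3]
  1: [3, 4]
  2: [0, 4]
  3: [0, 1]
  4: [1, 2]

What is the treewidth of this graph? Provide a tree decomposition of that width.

Treewidth 2.
One such decomposition:
Bags: B1 = {0, 2, 3}  B2 = {1, 2, 3}  B3 = {1, 2, 4}
Tree: B1–B2, B2–B3

The largest bag has 3 vertices, giving width 2; this decomposition certifies tw(G) ≤ 2. Since 2–0–3–1–4–2 is a cycle in G, G is not acyclic. Forests are exactly the graphs of treewidth ≤ 1, so tw(G) ≥ 2. Therefore the treewidth is 2.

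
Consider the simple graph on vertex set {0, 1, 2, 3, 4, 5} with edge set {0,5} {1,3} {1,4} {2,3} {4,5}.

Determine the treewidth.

A width-1 tree decomposition is:
Bags: B1 = {0, 5}  B2 = {4, 5}  B3 = {1, 4}  B4 = {1, 3}  B5 = {2, 3}
Tree: B1–B2, B2–B3, B3–B4, B4–B5
Every bag has size at most 2, so the width is 2 − 1 = 1 and tw(G) ≤ 1. Any graph with an edge has treewidth ≥ 1, and G has the edge 0–5. Hence tw(G) = 1 exactly.

1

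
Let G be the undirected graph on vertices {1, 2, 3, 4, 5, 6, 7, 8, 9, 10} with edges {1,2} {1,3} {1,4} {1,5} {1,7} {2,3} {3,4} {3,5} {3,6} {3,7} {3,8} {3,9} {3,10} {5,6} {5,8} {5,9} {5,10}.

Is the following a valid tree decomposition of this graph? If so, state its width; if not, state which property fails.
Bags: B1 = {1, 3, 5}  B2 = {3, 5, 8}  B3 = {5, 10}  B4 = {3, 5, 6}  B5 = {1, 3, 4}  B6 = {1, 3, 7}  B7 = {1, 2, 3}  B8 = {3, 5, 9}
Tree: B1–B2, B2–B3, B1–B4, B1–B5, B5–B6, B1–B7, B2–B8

No — edge (3,10) lies in no bag.

A tree decomposition must satisfy three properties: every vertex lies in some bag; for every edge, both endpoints lie together in some bag; and for every vertex, the bags containing it form a connected subtree. Here edge (3,10) lies in no bag, so the decomposition is invalid.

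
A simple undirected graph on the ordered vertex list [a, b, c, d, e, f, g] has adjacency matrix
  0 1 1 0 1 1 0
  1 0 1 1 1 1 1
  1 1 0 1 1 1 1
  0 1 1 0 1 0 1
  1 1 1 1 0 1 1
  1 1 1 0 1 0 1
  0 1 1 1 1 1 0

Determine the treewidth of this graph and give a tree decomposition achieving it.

Every bag has size at most 5, so the width is 5 − 1 = 4 and tw(G) ≤ 4. Conversely, {b, c, d, e, g} is a clique of size 5, and the vertices of any clique must share a bag in every tree decomposition; so some bag has ≥ 5 vertices and tw(G) ≥ 4. The upper and lower bounds meet at 4, so that is the treewidth.

Treewidth 4.
Bags: B1 = {b, c, e, f, g}  B2 = {b, c, d, e, g}  B3 = {a, b, c, e, f}
Tree: B1–B2, B1–B3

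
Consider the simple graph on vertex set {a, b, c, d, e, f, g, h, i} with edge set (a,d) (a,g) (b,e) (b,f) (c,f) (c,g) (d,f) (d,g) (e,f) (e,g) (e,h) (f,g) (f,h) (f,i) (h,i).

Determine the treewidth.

A width-2 tree decomposition is:
Bags: B1 = {b, e, f}  B2 = {e, f, g}  B3 = {e, f, h}  B4 = {d, f, g}  B5 = {c, f, g}  B6 = {f, h, i}  B7 = {a, d, g}
Tree: B1–B2, B2–B3, B2–B4, B4–B5, B3–B6, B4–B7
Each bag holds 3 vertices, so the decomposition has width 2, which upper-bounds the treewidth. Conversely, {a, d, g} is a clique of size 3, and the vertices of any clique must share a bag in every tree decomposition; so some bag has ≥ 3 vertices and tw(G) ≥ 2. Therefore the treewidth is 2.

2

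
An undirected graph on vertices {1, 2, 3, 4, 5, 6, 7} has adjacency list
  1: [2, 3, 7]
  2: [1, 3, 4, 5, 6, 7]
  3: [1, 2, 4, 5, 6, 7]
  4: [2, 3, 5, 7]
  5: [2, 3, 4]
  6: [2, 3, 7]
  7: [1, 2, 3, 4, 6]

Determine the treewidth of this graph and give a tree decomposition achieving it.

Each bag holds 4 vertices, so the decomposition has width 3, which upper-bounds the treewidth. On the other hand G contains the 4-clique {2, 3, 4, 5}. A clique must lie in a single bag of any decomposition, so no decomposition can have width below 3. Combining the bounds, tw(G) = 3.

Treewidth 3.
One optimal decomposition is:
Bags: B1 = {2, 3, 4, 7}  B2 = {2, 3, 4, 5}  B3 = {2, 3, 6, 7}  B4 = {1, 2, 3, 7}
Tree: B1–B2, B1–B3, B3–B4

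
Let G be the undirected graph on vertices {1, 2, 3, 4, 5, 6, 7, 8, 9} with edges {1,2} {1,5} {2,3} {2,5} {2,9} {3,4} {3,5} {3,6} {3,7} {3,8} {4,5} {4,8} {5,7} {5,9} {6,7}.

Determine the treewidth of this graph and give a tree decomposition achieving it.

The largest bag has 3 vertices, giving width 2; this decomposition certifies tw(G) ≤ 2. On the other hand G contains the 3-clique {1, 2, 5}. A clique must lie in a single bag of any decomposition, so no decomposition can have width below 2. Hence tw(G) = 2 exactly.

Treewidth 2.
One such decomposition:
Bags: B1 = {2, 3, 5}  B2 = {3, 5, 7}  B3 = {3, 6, 7}  B4 = {3, 4, 5}  B5 = {3, 4, 8}  B6 = {2, 5, 9}  B7 = {1, 2, 5}
Tree: B1–B2, B2–B3, B2–B4, B4–B5, B1–B6, B6–B7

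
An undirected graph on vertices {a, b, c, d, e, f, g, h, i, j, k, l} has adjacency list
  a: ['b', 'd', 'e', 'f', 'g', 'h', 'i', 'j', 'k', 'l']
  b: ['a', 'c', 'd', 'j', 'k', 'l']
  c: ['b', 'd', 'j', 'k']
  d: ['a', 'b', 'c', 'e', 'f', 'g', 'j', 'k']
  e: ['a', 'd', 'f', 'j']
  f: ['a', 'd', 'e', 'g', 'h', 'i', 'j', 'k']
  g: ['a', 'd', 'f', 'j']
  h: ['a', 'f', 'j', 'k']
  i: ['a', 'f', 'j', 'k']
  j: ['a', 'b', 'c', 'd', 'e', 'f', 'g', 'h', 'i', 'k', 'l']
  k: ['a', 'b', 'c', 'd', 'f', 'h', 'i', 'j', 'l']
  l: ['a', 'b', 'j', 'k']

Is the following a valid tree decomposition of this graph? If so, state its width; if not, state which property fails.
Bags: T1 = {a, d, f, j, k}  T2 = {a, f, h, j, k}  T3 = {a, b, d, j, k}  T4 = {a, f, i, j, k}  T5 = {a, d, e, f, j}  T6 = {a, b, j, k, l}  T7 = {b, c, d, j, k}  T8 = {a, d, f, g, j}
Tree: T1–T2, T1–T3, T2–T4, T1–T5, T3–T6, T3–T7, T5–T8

Checking the three conditions: (i) the bags cover all of {a, b, c, d, e, f, g, h, i, j, k, l}; (ii) for each edge, some bag contains both endpoints; (iii) the bags containing any fixed vertex form a subtree. All hold, so the decomposition is valid with width 5 − 1 = 4.

Yes; width 4.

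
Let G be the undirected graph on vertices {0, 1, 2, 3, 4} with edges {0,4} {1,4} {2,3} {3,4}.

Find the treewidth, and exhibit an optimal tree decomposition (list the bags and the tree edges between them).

Treewidth 1.
One such decomposition:
Bags: B1 = {3, 4}  B2 = {2, 3}  B3 = {0, 4}  B4 = {1, 4}
Tree: B1–B2, B1–B3, B1–B4

Each bag holds 2 vertices, so the decomposition has width 1, which upper-bounds the treewidth. G has an edge, so its treewidth is at least 1. Combining the bounds, tw(G) = 1.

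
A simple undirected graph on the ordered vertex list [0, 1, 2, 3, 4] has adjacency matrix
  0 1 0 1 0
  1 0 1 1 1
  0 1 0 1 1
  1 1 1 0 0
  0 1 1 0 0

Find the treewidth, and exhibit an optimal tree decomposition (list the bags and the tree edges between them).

Treewidth 2.
One such decomposition:
Bags: B1 = {0, 1, 3}  B2 = {1, 2, 3}  B3 = {1, 2, 4}
Tree: B1–B2, B2–B3

Every bag has size at most 3, so the width is 3 − 1 = 2 and tw(G) ≤ 2. For the lower bound, the 3 vertices {0, 1, 3} are pairwise adjacent, and any tree decomposition puts a clique entirely inside one bag — forcing width ≥ 2. Hence tw(G) = 2 exactly.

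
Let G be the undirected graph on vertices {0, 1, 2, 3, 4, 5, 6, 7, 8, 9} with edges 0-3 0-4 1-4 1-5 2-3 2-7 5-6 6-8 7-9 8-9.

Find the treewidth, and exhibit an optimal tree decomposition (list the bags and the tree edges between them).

Treewidth 2.
One such decomposition:
Bags: B1 = {0, 2, 3}  B2 = {0, 2, 7}  B3 = {0, 7, 9}  B4 = {0, 8, 9}  B5 = {0, 6, 8}  B6 = {0, 5, 6}  B7 = {0, 1, 5}  B8 = {0, 1, 4}
Tree: B1–B2, B2–B3, B3–B4, B4–B5, B5–B6, B6–B7, B7–B8

The largest bag has 3 vertices, giving width 2; this decomposition certifies tw(G) ≤ 2. The edges 0–3–2–7–9–8–6–5–1–4–0 form a cycle, so G is not a tree and its treewidth is at least 2. Therefore the treewidth is 2.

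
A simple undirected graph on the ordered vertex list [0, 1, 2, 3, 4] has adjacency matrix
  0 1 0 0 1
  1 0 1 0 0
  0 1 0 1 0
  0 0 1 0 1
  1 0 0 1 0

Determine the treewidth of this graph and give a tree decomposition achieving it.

Treewidth 2.
Bags: B1 = {0, 1, 2}  B2 = {0, 2, 4}  B3 = {2, 3, 4}
Tree: B1–B2, B2–B3

Each bag holds 3 vertices, so the decomposition has width 2, which upper-bounds the treewidth. The edges 2–1–0–4–3–2 form a cycle, so G is not a tree and its treewidth is at least 2. The upper and lower bounds meet at 2, so that is the treewidth.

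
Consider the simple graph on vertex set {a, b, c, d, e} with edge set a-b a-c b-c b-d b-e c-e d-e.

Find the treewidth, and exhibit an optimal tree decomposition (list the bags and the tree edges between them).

Every bag has size at most 3, so the width is 3 − 1 = 2 and tw(G) ≤ 2. Conversely, {b, d, e} is a clique of size 3, and the vertices of any clique must share a bag in every tree decomposition; so some bag has ≥ 3 vertices and tw(G) ≥ 2. Hence tw(G) = 2 exactly.

Treewidth 2.
Bags: B1 = {b, c, e}  B2 = {a, b, c}  B3 = {b, d, e}
Tree: B1–B2, B1–B3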